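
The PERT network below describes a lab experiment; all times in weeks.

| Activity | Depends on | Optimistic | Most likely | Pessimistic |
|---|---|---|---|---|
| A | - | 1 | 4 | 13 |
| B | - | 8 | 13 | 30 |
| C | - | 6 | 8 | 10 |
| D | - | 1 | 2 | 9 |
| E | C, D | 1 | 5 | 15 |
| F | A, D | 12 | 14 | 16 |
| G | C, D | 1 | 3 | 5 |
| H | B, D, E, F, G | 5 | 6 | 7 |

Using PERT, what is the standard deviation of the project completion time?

2.13 weeks

te_A = (1 + 4·4 + 13)/6 = 30/6 = 5; σ²_A = ((13−1)/6)² = 4.000
te_B = (8 + 4·13 + 30)/6 = 90/6 = 15; σ²_B = ((30−8)/6)² = 13.444
te_C = (6 + 4·8 + 10)/6 = 48/6 = 8; σ²_C = ((10−6)/6)² = 0.444
te_D = (1 + 4·2 + 9)/6 = 18/6 = 3; σ²_D = ((9−1)/6)² = 1.778
te_E = (1 + 4·5 + 15)/6 = 36/6 = 6; σ²_E = ((15−1)/6)² = 5.444
te_F = (12 + 4·14 + 16)/6 = 84/6 = 14; σ²_F = ((16−12)/6)² = 0.444
te_G = (1 + 4·3 + 5)/6 = 18/6 = 3; σ²_G = ((5−1)/6)² = 0.444
te_H = (5 + 4·6 + 7)/6 = 36/6 = 6; σ²_H = ((7−5)/6)² = 0.111

Forward pass:
ES_A = 0; EF_A = 5
ES_B = 0; EF_B = 15
ES_C = 0; EF_C = 8
ES_D = 0; EF_D = 3
ES_E = max(EF_C=8, EF_D=3) = 8; EF_E = 8+6 = 14
ES_F = max(EF_A=5, EF_D=3) = 5; EF_F = 5+14 = 19
ES_G = max(EF_C=8, EF_D=3) = 8; EF_G = 8+3 = 11
ES_H = max(EF_B=15, EF_D=3, EF_E=14, EF_F=19, EF_G=11) = 19; EF_H = 19+6 = 25
Expected project duration μ = 25 weeks. Critical path: A → F → H.

Variance along critical path = 4.000 + 0.444 + 0.111 = 4.556
σ = √4.556 = 2.134 weeks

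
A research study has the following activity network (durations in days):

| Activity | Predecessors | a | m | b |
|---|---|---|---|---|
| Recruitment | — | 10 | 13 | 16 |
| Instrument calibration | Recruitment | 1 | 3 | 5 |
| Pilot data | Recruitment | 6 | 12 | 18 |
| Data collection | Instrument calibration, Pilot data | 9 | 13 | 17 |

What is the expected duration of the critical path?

38 days

te_Recruitment = (10 + 4·13 + 16)/6 = 78/6 = 13
te_Instrument calibration = (1 + 4·3 + 5)/6 = 18/6 = 3
te_Pilot data = (6 + 4·12 + 18)/6 = 72/6 = 12
te_Data collection = (9 + 4·13 + 17)/6 = 78/6 = 13

Forward pass:
ES_Recruitment = 0; EF_Recruitment = 13
ES_Instrument calibration = 13; EF_Instrument calibration = 13+3 = 16
ES_Pilot data = 13; EF_Pilot data = 13+12 = 25
ES_Data collection = max(EF_Instrument calibration=16, EF_Pilot data=25) = 25; EF_Data collection = 25+13 = 38
Expected project duration μ = 38 days. Critical path: Recruitment → Pilot data → Data collection.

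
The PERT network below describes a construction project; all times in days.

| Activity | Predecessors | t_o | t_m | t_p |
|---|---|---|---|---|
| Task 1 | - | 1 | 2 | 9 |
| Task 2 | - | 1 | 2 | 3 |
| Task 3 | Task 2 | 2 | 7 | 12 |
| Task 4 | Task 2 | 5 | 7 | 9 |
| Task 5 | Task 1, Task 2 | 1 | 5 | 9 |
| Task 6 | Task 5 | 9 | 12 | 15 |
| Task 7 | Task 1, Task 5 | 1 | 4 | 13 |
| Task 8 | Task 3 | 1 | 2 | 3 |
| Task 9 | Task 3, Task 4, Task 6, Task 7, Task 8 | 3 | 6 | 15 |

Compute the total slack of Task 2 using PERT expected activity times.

te_Task 1 = (1 + 4·2 + 9)/6 = 18/6 = 3
te_Task 2 = (1 + 4·2 + 3)/6 = 12/6 = 2
te_Task 3 = (2 + 4·7 + 12)/6 = 42/6 = 7
te_Task 4 = (5 + 4·7 + 9)/6 = 42/6 = 7
te_Task 5 = (1 + 4·5 + 9)/6 = 30/6 = 5
te_Task 6 = (9 + 4·12 + 15)/6 = 72/6 = 12
te_Task 7 = (1 + 4·4 + 13)/6 = 30/6 = 5
te_Task 8 = (1 + 4·2 + 3)/6 = 12/6 = 2
te_Task 9 = (3 + 4·6 + 15)/6 = 42/6 = 7

Forward pass:
ES_Task 1 = 0; EF_Task 1 = 3
ES_Task 2 = 0; EF_Task 2 = 2
ES_Task 3 = 2; EF_Task 3 = 2+7 = 9
ES_Task 4 = 2; EF_Task 4 = 2+7 = 9
ES_Task 5 = max(EF_Task 1=3, EF_Task 2=2) = 3; EF_Task 5 = 3+5 = 8
ES_Task 6 = 8; EF_Task 6 = 8+12 = 20
ES_Task 7 = max(EF_Task 1=3, EF_Task 5=8) = 8; EF_Task 7 = 8+5 = 13
ES_Task 8 = 9; EF_Task 8 = 9+2 = 11
ES_Task 9 = max(EF_Task 3=9, EF_Task 4=9, EF_Task 6=20, EF_Task 7=13, EF_Task 8=11) = 20; EF_Task 9 = 20+7 = 27
Expected project duration μ = 27 days. Critical path: Task 1 → Task 5 → Task 6 → Task 9.

Backward pass:
LF_Task 9 = 27; LS_Task 9 = 27−7 = 20
LF_Task 8 = LS_Task 9 = 20; LS_Task 8 = 20−2 = 18
LF_Task 7 = LS_Task 9 = 20; LS_Task 7 = 20−5 = 15
LF_Task 6 = LS_Task 9 = 20; LS_Task 6 = 20−12 = 8
LF_Task 5 = min(LS_Task 6=8, LS_Task 7=15) = 8; LS_Task 5 = 8−5 = 3
LF_Task 4 = LS_Task 9 = 20; LS_Task 4 = 20−7 = 13
LF_Task 3 = min(LS_Task 8=18, LS_Task 9=20) = 18; LS_Task 3 = 18−7 = 11
LF_Task 2 = min(LS_Task 3=11, LS_Task 4=13, LS_Task 5=3) = 3; LS_Task 2 = 3−2 = 1
LF_Task 1 = min(LS_Task 5=3, LS_Task 7=15) = 3; LS_Task 1 = 3−3 = 0
Slack_Task 2 = LS_Task 2 − ES_Task 2 = 1 − 0 = 1

1 days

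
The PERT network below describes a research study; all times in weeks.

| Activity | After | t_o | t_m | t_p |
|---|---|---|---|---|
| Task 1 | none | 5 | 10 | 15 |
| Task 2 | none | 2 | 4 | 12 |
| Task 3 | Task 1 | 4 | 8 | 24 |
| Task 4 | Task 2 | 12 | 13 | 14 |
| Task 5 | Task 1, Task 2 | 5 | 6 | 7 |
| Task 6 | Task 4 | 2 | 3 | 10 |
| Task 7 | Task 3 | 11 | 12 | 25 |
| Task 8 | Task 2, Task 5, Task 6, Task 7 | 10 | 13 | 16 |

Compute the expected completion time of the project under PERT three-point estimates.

te_Task 1 = (5 + 4·10 + 15)/6 = 60/6 = 10
te_Task 2 = (2 + 4·4 + 12)/6 = 30/6 = 5
te_Task 3 = (4 + 4·8 + 24)/6 = 60/6 = 10
te_Task 4 = (12 + 4·13 + 14)/6 = 78/6 = 13
te_Task 5 = (5 + 4·6 + 7)/6 = 36/6 = 6
te_Task 6 = (2 + 4·3 + 10)/6 = 24/6 = 4
te_Task 7 = (11 + 4·12 + 25)/6 = 84/6 = 14
te_Task 8 = (10 + 4·13 + 16)/6 = 78/6 = 13

Forward pass:
ES_Task 1 = 0; EF_Task 1 = 10
ES_Task 2 = 0; EF_Task 2 = 5
ES_Task 3 = 10; EF_Task 3 = 10+10 = 20
ES_Task 4 = 5; EF_Task 4 = 5+13 = 18
ES_Task 5 = max(EF_Task 1=10, EF_Task 2=5) = 10; EF_Task 5 = 10+6 = 16
ES_Task 6 = 18; EF_Task 6 = 18+4 = 22
ES_Task 7 = 20; EF_Task 7 = 20+14 = 34
ES_Task 8 = max(EF_Task 2=5, EF_Task 5=16, EF_Task 6=22, EF_Task 7=34) = 34; EF_Task 8 = 34+13 = 47
Expected project duration μ = 47 weeks. Critical path: Task 1 → Task 3 → Task 7 → Task 8.

47 weeks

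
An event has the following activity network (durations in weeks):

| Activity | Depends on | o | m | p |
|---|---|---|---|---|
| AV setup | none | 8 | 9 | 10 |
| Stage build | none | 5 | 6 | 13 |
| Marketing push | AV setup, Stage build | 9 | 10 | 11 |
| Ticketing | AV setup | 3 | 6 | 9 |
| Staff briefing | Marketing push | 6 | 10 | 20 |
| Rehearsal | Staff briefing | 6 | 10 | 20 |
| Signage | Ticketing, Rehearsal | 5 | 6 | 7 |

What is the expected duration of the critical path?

47 weeks

te_AV setup = (8 + 4·9 + 10)/6 = 54/6 = 9
te_Stage build = (5 + 4·6 + 13)/6 = 42/6 = 7
te_Marketing push = (9 + 4·10 + 11)/6 = 60/6 = 10
te_Ticketing = (3 + 4·6 + 9)/6 = 36/6 = 6
te_Staff briefing = (6 + 4·10 + 20)/6 = 66/6 = 11
te_Rehearsal = (6 + 4·10 + 20)/6 = 66/6 = 11
te_Signage = (5 + 4·6 + 7)/6 = 36/6 = 6

Forward pass:
ES_AV setup = 0; EF_AV setup = 9
ES_Stage build = 0; EF_Stage build = 7
ES_Marketing push = max(EF_AV setup=9, EF_Stage build=7) = 9; EF_Marketing push = 9+10 = 19
ES_Ticketing = 9; EF_Ticketing = 9+6 = 15
ES_Staff briefing = 19; EF_Staff briefing = 19+11 = 30
ES_Rehearsal = 30; EF_Rehearsal = 30+11 = 41
ES_Signage = max(EF_Ticketing=15, EF_Rehearsal=41) = 41; EF_Signage = 41+6 = 47
Expected project duration μ = 47 weeks. Critical path: AV setup → Marketing push → Staff briefing → Rehearsal → Signage.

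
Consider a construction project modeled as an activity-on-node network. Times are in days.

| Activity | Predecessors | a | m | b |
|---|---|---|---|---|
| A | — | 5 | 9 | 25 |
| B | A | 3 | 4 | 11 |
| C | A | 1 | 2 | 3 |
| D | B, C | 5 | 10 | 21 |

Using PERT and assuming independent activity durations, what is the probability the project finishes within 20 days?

te_A = (5 + 4·9 + 25)/6 = 66/6 = 11; σ²_A = ((25−5)/6)² = 11.111
te_B = (3 + 4·4 + 11)/6 = 30/6 = 5; σ²_B = ((11−3)/6)² = 1.778
te_C = (1 + 4·2 + 3)/6 = 12/6 = 2; σ²_C = ((3−1)/6)² = 0.111
te_D = (5 + 4·10 + 21)/6 = 66/6 = 11; σ²_D = ((21−5)/6)² = 7.111

Forward pass:
ES_A = 0; EF_A = 11
ES_B = 11; EF_B = 11+5 = 16
ES_C = 11; EF_C = 11+2 = 13
ES_D = max(EF_B=16, EF_C=13) = 16; EF_D = 16+11 = 27
Expected project duration μ = 27 days. Critical path: A → B → D.

Variance along critical path = 11.111 + 1.778 + 7.111 = 20.000; σ = √20.000 = 4.472 days.
Z = (20 − 27) / 4.472 = -1.565
P(T ≤ 20) = Φ(-1.565) ≈ 0.059

0.059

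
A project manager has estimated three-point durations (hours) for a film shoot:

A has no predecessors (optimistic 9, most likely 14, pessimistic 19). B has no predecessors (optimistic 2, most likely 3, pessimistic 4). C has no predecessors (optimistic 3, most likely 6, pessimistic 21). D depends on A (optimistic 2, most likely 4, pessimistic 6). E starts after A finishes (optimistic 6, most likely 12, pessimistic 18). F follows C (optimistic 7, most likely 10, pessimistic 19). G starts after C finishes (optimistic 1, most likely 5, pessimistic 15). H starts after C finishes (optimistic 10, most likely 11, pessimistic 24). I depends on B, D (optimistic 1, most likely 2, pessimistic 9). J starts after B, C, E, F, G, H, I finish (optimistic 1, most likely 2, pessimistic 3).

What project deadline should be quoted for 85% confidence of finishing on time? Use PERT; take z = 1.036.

te_A = (9 + 4·14 + 19)/6 = 84/6 = 14; σ²_A = ((19−9)/6)² = 2.778
te_B = (2 + 4·3 + 4)/6 = 18/6 = 3; σ²_B = ((4−2)/6)² = 0.111
te_C = (3 + 4·6 + 21)/6 = 48/6 = 8; σ²_C = ((21−3)/6)² = 9.000
te_D = (2 + 4·4 + 6)/6 = 24/6 = 4; σ²_D = ((6−2)/6)² = 0.444
te_E = (6 + 4·12 + 18)/6 = 72/6 = 12; σ²_E = ((18−6)/6)² = 4.000
te_F = (7 + 4·10 + 19)/6 = 66/6 = 11; σ²_F = ((19−7)/6)² = 4.000
te_G = (1 + 4·5 + 15)/6 = 36/6 = 6; σ²_G = ((15−1)/6)² = 5.444
te_H = (10 + 4·11 + 24)/6 = 78/6 = 13; σ²_H = ((24−10)/6)² = 5.444
te_I = (1 + 4·2 + 9)/6 = 18/6 = 3; σ²_I = ((9−1)/6)² = 1.778
te_J = (1 + 4·2 + 3)/6 = 12/6 = 2; σ²_J = ((3−1)/6)² = 0.111

Forward pass:
ES_A = 0; EF_A = 14
ES_B = 0; EF_B = 3
ES_C = 0; EF_C = 8
ES_D = 14; EF_D = 14+4 = 18
ES_E = 14; EF_E = 14+12 = 26
ES_F = 8; EF_F = 8+11 = 19
ES_G = 8; EF_G = 8+6 = 14
ES_H = 8; EF_H = 8+13 = 21
ES_I = max(EF_B=3, EF_D=18) = 18; EF_I = 18+3 = 21
ES_J = max(EF_B=3, EF_C=8, EF_E=26, EF_F=19, EF_G=14, EF_H=21, EF_I=21) = 26; EF_J = 26+2 = 28
Expected project duration μ = 28 hours. Critical path: A → E → J.

Variance along critical path = 2.778 + 4.000 + 0.111 = 6.889; σ = 2.625 hours.
D = μ + z·σ = 28 + 1.036·2.625 = 30.7 hours

30.7 hours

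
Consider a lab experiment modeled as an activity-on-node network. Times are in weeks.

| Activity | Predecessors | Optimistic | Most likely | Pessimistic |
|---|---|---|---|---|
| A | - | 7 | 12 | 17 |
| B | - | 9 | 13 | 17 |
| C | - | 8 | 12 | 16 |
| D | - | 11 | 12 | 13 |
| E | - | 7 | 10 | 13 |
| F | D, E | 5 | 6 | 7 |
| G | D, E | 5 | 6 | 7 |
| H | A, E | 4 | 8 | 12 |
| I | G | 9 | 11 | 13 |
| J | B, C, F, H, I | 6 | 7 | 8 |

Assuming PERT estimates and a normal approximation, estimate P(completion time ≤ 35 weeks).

te_A = (7 + 4·12 + 17)/6 = 72/6 = 12; σ²_A = ((17−7)/6)² = 2.778
te_B = (9 + 4·13 + 17)/6 = 78/6 = 13; σ²_B = ((17−9)/6)² = 1.778
te_C = (8 + 4·12 + 16)/6 = 72/6 = 12; σ²_C = ((16−8)/6)² = 1.778
te_D = (11 + 4·12 + 13)/6 = 72/6 = 12; σ²_D = ((13−11)/6)² = 0.111
te_E = (7 + 4·10 + 13)/6 = 60/6 = 10; σ²_E = ((13−7)/6)² = 1.000
te_F = (5 + 4·6 + 7)/6 = 36/6 = 6; σ²_F = ((7−5)/6)² = 0.111
te_G = (5 + 4·6 + 7)/6 = 36/6 = 6; σ²_G = ((7−5)/6)² = 0.111
te_H = (4 + 4·8 + 12)/6 = 48/6 = 8; σ²_H = ((12−4)/6)² = 1.778
te_I = (9 + 4·11 + 13)/6 = 66/6 = 11; σ²_I = ((13−9)/6)² = 0.444
te_J = (6 + 4·7 + 8)/6 = 42/6 = 7; σ²_J = ((8−6)/6)² = 0.111

Forward pass:
ES_A = 0; EF_A = 12
ES_B = 0; EF_B = 13
ES_C = 0; EF_C = 12
ES_D = 0; EF_D = 12
ES_E = 0; EF_E = 10
ES_F = max(EF_D=12, EF_E=10) = 12; EF_F = 12+6 = 18
ES_G = max(EF_D=12, EF_E=10) = 12; EF_G = 12+6 = 18
ES_H = max(EF_A=12, EF_E=10) = 12; EF_H = 12+8 = 20
ES_I = 18; EF_I = 18+11 = 29
ES_J = max(EF_B=13, EF_C=12, EF_F=18, EF_H=20, EF_I=29) = 29; EF_J = 29+7 = 36
Expected project duration μ = 36 weeks. Critical path: D → G → I → J.

Variance along critical path = 0.111 + 0.111 + 0.444 + 0.111 = 0.778; σ = √0.778 = 0.882 weeks.
Z = (35 − 36) / 0.882 = -1.134
P(T ≤ 35) = Φ(-1.134) ≈ 0.128

0.128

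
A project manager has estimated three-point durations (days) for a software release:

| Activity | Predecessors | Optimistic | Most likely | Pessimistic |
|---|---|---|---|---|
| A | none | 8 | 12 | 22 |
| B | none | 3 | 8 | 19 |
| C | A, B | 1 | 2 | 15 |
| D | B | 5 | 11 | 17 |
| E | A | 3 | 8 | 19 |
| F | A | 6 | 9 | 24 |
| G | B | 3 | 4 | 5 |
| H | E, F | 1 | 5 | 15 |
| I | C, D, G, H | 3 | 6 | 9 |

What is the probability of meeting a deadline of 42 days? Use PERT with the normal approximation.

te_A = (8 + 4·12 + 22)/6 = 78/6 = 13; σ²_A = ((22−8)/6)² = 5.444
te_B = (3 + 4·8 + 19)/6 = 54/6 = 9; σ²_B = ((19−3)/6)² = 7.111
te_C = (1 + 4·2 + 15)/6 = 24/6 = 4; σ²_C = ((15−1)/6)² = 5.444
te_D = (5 + 4·11 + 17)/6 = 66/6 = 11; σ²_D = ((17−5)/6)² = 4.000
te_E = (3 + 4·8 + 19)/6 = 54/6 = 9; σ²_E = ((19−3)/6)² = 7.111
te_F = (6 + 4·9 + 24)/6 = 66/6 = 11; σ²_F = ((24−6)/6)² = 9.000
te_G = (3 + 4·4 + 5)/6 = 24/6 = 4; σ²_G = ((5−3)/6)² = 0.111
te_H = (1 + 4·5 + 15)/6 = 36/6 = 6; σ²_H = ((15−1)/6)² = 5.444
te_I = (3 + 4·6 + 9)/6 = 36/6 = 6; σ²_I = ((9−3)/6)² = 1.000

Forward pass:
ES_A = 0; EF_A = 13
ES_B = 0; EF_B = 9
ES_C = max(EF_A=13, EF_B=9) = 13; EF_C = 13+4 = 17
ES_D = 9; EF_D = 9+11 = 20
ES_E = 13; EF_E = 13+9 = 22
ES_F = 13; EF_F = 13+11 = 24
ES_G = 9; EF_G = 9+4 = 13
ES_H = max(EF_E=22, EF_F=24) = 24; EF_H = 24+6 = 30
ES_I = max(EF_C=17, EF_D=20, EF_G=13, EF_H=30) = 30; EF_I = 30+6 = 36
Expected project duration μ = 36 days. Critical path: A → F → H → I.

Variance along critical path = 5.444 + 9.000 + 5.444 + 1.000 = 20.889; σ = √20.889 = 4.570 days.
Z = (42 − 36) / 4.570 = 1.313
P(T ≤ 42) = Φ(1.313) ≈ 0.905

0.905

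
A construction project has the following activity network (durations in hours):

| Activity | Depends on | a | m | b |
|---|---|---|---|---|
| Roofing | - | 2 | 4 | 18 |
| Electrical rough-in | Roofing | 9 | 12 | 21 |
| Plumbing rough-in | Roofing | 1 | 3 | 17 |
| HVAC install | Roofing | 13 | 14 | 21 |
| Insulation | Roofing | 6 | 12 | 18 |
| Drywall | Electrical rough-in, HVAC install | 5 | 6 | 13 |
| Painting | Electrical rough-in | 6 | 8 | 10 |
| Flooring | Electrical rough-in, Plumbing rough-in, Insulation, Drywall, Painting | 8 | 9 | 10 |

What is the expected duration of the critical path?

te_Roofing = (2 + 4·4 + 18)/6 = 36/6 = 6
te_Electrical rough-in = (9 + 4·12 + 21)/6 = 78/6 = 13
te_Plumbing rough-in = (1 + 4·3 + 17)/6 = 30/6 = 5
te_HVAC install = (13 + 4·14 + 21)/6 = 90/6 = 15
te_Insulation = (6 + 4·12 + 18)/6 = 72/6 = 12
te_Drywall = (5 + 4·6 + 13)/6 = 42/6 = 7
te_Painting = (6 + 4·8 + 10)/6 = 48/6 = 8
te_Flooring = (8 + 4·9 + 10)/6 = 54/6 = 9

Forward pass:
ES_Roofing = 0; EF_Roofing = 6
ES_Electrical rough-in = 6; EF_Electrical rough-in = 6+13 = 19
ES_Plumbing rough-in = 6; EF_Plumbing rough-in = 6+5 = 11
ES_HVAC install = 6; EF_HVAC install = 6+15 = 21
ES_Insulation = 6; EF_Insulation = 6+12 = 18
ES_Drywall = max(EF_Electrical rough-in=19, EF_HVAC install=21) = 21; EF_Drywall = 21+7 = 28
ES_Painting = 19; EF_Painting = 19+8 = 27
ES_Flooring = max(EF_Electrical rough-in=19, EF_Plumbing rough-in=11, EF_Insulation=18, EF_Drywall=28, EF_Painting=27) = 28; EF_Flooring = 28+9 = 37
Expected project duration μ = 37 hours. Critical path: Roofing → HVAC install → Drywall → Flooring.

37 hours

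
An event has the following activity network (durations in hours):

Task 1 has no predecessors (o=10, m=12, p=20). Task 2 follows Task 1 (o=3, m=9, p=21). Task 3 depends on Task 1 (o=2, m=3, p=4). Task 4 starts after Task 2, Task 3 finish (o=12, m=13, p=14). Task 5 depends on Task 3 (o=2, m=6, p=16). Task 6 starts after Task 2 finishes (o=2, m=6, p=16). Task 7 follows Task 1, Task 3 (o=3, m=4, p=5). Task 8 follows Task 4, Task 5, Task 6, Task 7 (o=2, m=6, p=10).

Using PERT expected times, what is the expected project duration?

te_Task 1 = (10 + 4·12 + 20)/6 = 78/6 = 13
te_Task 2 = (3 + 4·9 + 21)/6 = 60/6 = 10
te_Task 3 = (2 + 4·3 + 4)/6 = 18/6 = 3
te_Task 4 = (12 + 4·13 + 14)/6 = 78/6 = 13
te_Task 5 = (2 + 4·6 + 16)/6 = 42/6 = 7
te_Task 6 = (2 + 4·6 + 16)/6 = 42/6 = 7
te_Task 7 = (3 + 4·4 + 5)/6 = 24/6 = 4
te_Task 8 = (2 + 4·6 + 10)/6 = 36/6 = 6

Forward pass:
ES_Task 1 = 0; EF_Task 1 = 13
ES_Task 2 = 13; EF_Task 2 = 13+10 = 23
ES_Task 3 = 13; EF_Task 3 = 13+3 = 16
ES_Task 4 = max(EF_Task 2=23, EF_Task 3=16) = 23; EF_Task 4 = 23+13 = 36
ES_Task 5 = 16; EF_Task 5 = 16+7 = 23
ES_Task 6 = 23; EF_Task 6 = 23+7 = 30
ES_Task 7 = max(EF_Task 1=13, EF_Task 3=16) = 16; EF_Task 7 = 16+4 = 20
ES_Task 8 = max(EF_Task 4=36, EF_Task 5=23, EF_Task 6=30, EF_Task 7=20) = 36; EF_Task 8 = 36+6 = 42
Expected project duration μ = 42 hours. Critical path: Task 1 → Task 2 → Task 4 → Task 8.

42 hours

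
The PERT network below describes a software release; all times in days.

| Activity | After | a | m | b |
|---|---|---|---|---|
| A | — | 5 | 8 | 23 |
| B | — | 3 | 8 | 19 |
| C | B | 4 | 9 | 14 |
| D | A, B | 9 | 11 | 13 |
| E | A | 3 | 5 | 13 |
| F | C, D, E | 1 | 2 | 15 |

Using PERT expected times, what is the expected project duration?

te_A = (5 + 4·8 + 23)/6 = 60/6 = 10
te_B = (3 + 4·8 + 19)/6 = 54/6 = 9
te_C = (4 + 4·9 + 14)/6 = 54/6 = 9
te_D = (9 + 4·11 + 13)/6 = 66/6 = 11
te_E = (3 + 4·5 + 13)/6 = 36/6 = 6
te_F = (1 + 4·2 + 15)/6 = 24/6 = 4

Forward pass:
ES_A = 0; EF_A = 10
ES_B = 0; EF_B = 9
ES_C = 9; EF_C = 9+9 = 18
ES_D = max(EF_A=10, EF_B=9) = 10; EF_D = 10+11 = 21
ES_E = 10; EF_E = 10+6 = 16
ES_F = max(EF_C=18, EF_D=21, EF_E=16) = 21; EF_F = 21+4 = 25
Expected project duration μ = 25 days. Critical path: A → D → F.

25 days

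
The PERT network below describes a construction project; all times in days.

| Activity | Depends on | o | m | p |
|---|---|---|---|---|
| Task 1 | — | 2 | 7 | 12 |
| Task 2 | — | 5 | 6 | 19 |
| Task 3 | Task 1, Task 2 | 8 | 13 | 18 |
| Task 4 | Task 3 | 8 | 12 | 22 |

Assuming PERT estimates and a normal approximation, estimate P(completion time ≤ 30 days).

0.140

te_Task 1 = (2 + 4·7 + 12)/6 = 42/6 = 7; σ²_Task 1 = ((12−2)/6)² = 2.778
te_Task 2 = (5 + 4·6 + 19)/6 = 48/6 = 8; σ²_Task 2 = ((19−5)/6)² = 5.444
te_Task 3 = (8 + 4·13 + 18)/6 = 78/6 = 13; σ²_Task 3 = ((18−8)/6)² = 2.778
te_Task 4 = (8 + 4·12 + 22)/6 = 78/6 = 13; σ²_Task 4 = ((22−8)/6)² = 5.444

Forward pass:
ES_Task 1 = 0; EF_Task 1 = 7
ES_Task 2 = 0; EF_Task 2 = 8
ES_Task 3 = max(EF_Task 1=7, EF_Task 2=8) = 8; EF_Task 3 = 8+13 = 21
ES_Task 4 = 21; EF_Task 4 = 21+13 = 34
Expected project duration μ = 34 days. Critical path: Task 2 → Task 3 → Task 4.

Variance along critical path = 5.444 + 2.778 + 5.444 = 13.667; σ = √13.667 = 3.697 days.
Z = (30 − 34) / 3.697 = -1.082
P(T ≤ 30) = Φ(-1.082) ≈ 0.140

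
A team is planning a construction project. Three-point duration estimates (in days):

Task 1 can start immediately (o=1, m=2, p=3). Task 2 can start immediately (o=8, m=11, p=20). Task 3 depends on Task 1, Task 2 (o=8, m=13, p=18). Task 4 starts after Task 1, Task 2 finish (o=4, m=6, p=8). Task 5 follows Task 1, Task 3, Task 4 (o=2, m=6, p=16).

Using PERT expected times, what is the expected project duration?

te_Task 1 = (1 + 4·2 + 3)/6 = 12/6 = 2
te_Task 2 = (8 + 4·11 + 20)/6 = 72/6 = 12
te_Task 3 = (8 + 4·13 + 18)/6 = 78/6 = 13
te_Task 4 = (4 + 4·6 + 8)/6 = 36/6 = 6
te_Task 5 = (2 + 4·6 + 16)/6 = 42/6 = 7

Forward pass:
ES_Task 1 = 0; EF_Task 1 = 2
ES_Task 2 = 0; EF_Task 2 = 12
ES_Task 3 = max(EF_Task 1=2, EF_Task 2=12) = 12; EF_Task 3 = 12+13 = 25
ES_Task 4 = max(EF_Task 1=2, EF_Task 2=12) = 12; EF_Task 4 = 12+6 = 18
ES_Task 5 = max(EF_Task 1=2, EF_Task 3=25, EF_Task 4=18) = 25; EF_Task 5 = 25+7 = 32
Expected project duration μ = 32 days. Critical path: Task 2 → Task 3 → Task 5.

32 days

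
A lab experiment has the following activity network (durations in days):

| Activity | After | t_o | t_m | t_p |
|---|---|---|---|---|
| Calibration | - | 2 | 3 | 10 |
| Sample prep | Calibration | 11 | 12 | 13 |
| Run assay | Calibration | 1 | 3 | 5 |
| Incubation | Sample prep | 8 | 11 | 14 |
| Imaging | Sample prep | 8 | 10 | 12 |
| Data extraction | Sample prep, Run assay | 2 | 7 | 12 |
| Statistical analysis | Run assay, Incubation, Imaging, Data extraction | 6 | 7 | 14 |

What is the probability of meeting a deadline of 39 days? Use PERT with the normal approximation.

0.968

te_Calibration = (2 + 4·3 + 10)/6 = 24/6 = 4; σ²_Calibration = ((10−2)/6)² = 1.778
te_Sample prep = (11 + 4·12 + 13)/6 = 72/6 = 12; σ²_Sample prep = ((13−11)/6)² = 0.111
te_Run assay = (1 + 4·3 + 5)/6 = 18/6 = 3; σ²_Run assay = ((5−1)/6)² = 0.444
te_Incubation = (8 + 4·11 + 14)/6 = 66/6 = 11; σ²_Incubation = ((14−8)/6)² = 1.000
te_Imaging = (8 + 4·10 + 12)/6 = 60/6 = 10; σ²_Imaging = ((12−8)/6)² = 0.444
te_Data extraction = (2 + 4·7 + 12)/6 = 42/6 = 7; σ²_Data extraction = ((12−2)/6)² = 2.778
te_Statistical analysis = (6 + 4·7 + 14)/6 = 48/6 = 8; σ²_Statistical analysis = ((14−6)/6)² = 1.778

Forward pass:
ES_Calibration = 0; EF_Calibration = 4
ES_Sample prep = 4; EF_Sample prep = 4+12 = 16
ES_Run assay = 4; EF_Run assay = 4+3 = 7
ES_Incubation = 16; EF_Incubation = 16+11 = 27
ES_Imaging = 16; EF_Imaging = 16+10 = 26
ES_Data extraction = max(EF_Sample prep=16, EF_Run assay=7) = 16; EF_Data extraction = 16+7 = 23
ES_Statistical analysis = max(EF_Run assay=7, EF_Incubation=27, EF_Imaging=26, EF_Data extraction=23) = 27; EF_Statistical analysis = 27+8 = 35
Expected project duration μ = 35 days. Critical path: Calibration → Sample prep → Incubation → Statistical analysis.

Variance along critical path = 1.778 + 0.111 + 1.000 + 1.778 = 4.667; σ = √4.667 = 2.160 days.
Z = (39 − 35) / 2.160 = 1.852
P(T ≤ 39) = Φ(1.852) ≈ 0.968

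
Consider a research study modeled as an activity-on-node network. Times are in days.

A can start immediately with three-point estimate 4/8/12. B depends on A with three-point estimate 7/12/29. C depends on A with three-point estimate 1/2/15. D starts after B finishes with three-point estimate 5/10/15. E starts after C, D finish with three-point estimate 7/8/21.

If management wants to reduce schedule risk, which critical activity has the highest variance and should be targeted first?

B

te_A = (4 + 4·8 + 12)/6 = 48/6 = 8; σ²_A = ((12−4)/6)² = 1.778
te_B = (7 + 4·12 + 29)/6 = 84/6 = 14; σ²_B = ((29−7)/6)² = 13.444
te_C = (1 + 4·2 + 15)/6 = 24/6 = 4; σ²_C = ((15−1)/6)² = 5.444
te_D = (5 + 4·10 + 15)/6 = 60/6 = 10; σ²_D = ((15−5)/6)² = 2.778
te_E = (7 + 4·8 + 21)/6 = 60/6 = 10; σ²_E = ((21−7)/6)² = 5.444

Forward pass:
ES_A = 0; EF_A = 8
ES_B = 8; EF_B = 8+14 = 22
ES_C = 8; EF_C = 8+4 = 12
ES_D = 22; EF_D = 22+10 = 32
ES_E = max(EF_C=12, EF_D=32) = 32; EF_E = 32+10 = 42
Expected project duration μ = 42 days. Critical path: A → B → D → E.

Variances on critical path: σ²_A=1.778, σ²_B=13.444, σ²_D=2.778, σ²_E=5.444.
Largest is σ²_B = 13.444.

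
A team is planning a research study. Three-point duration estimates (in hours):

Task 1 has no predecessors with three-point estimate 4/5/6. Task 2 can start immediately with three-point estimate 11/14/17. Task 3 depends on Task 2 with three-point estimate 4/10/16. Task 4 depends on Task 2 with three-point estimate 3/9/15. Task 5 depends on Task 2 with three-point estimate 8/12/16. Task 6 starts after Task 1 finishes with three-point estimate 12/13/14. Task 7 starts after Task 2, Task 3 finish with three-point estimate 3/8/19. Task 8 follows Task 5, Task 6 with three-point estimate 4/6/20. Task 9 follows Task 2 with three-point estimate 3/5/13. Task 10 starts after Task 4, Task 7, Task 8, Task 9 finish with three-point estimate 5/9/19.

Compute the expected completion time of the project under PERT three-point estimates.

te_Task 1 = (4 + 4·5 + 6)/6 = 30/6 = 5
te_Task 2 = (11 + 4·14 + 17)/6 = 84/6 = 14
te_Task 3 = (4 + 4·10 + 16)/6 = 60/6 = 10
te_Task 4 = (3 + 4·9 + 15)/6 = 54/6 = 9
te_Task 5 = (8 + 4·12 + 16)/6 = 72/6 = 12
te_Task 6 = (12 + 4·13 + 14)/6 = 78/6 = 13
te_Task 7 = (3 + 4·8 + 19)/6 = 54/6 = 9
te_Task 8 = (4 + 4·6 + 20)/6 = 48/6 = 8
te_Task 9 = (3 + 4·5 + 13)/6 = 36/6 = 6
te_Task 10 = (5 + 4·9 + 19)/6 = 60/6 = 10

Forward pass:
ES_Task 1 = 0; EF_Task 1 = 5
ES_Task 2 = 0; EF_Task 2 = 14
ES_Task 3 = 14; EF_Task 3 = 14+10 = 24
ES_Task 4 = 14; EF_Task 4 = 14+9 = 23
ES_Task 5 = 14; EF_Task 5 = 14+12 = 26
ES_Task 6 = 5; EF_Task 6 = 5+13 = 18
ES_Task 7 = max(EF_Task 2=14, EF_Task 3=24) = 24; EF_Task 7 = 24+9 = 33
ES_Task 8 = max(EF_Task 5=26, EF_Task 6=18) = 26; EF_Task 8 = 26+8 = 34
ES_Task 9 = 14; EF_Task 9 = 14+6 = 20
ES_Task 10 = max(EF_Task 4=23, EF_Task 7=33, EF_Task 8=34, EF_Task 9=20) = 34; EF_Task 10 = 34+10 = 44
Expected project duration μ = 44 hours. Critical path: Task 2 → Task 5 → Task 8 → Task 10.

44 hours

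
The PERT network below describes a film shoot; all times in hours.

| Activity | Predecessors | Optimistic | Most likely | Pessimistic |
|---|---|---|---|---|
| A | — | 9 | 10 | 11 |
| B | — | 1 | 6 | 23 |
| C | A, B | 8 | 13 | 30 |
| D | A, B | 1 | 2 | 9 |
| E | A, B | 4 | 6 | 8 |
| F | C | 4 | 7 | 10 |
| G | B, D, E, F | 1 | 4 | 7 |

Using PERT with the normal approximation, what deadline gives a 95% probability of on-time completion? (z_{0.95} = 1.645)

42.5 hours

te_A = (9 + 4·10 + 11)/6 = 60/6 = 10; σ²_A = ((11−9)/6)² = 0.111
te_B = (1 + 4·6 + 23)/6 = 48/6 = 8; σ²_B = ((23−1)/6)² = 13.444
te_C = (8 + 4·13 + 30)/6 = 90/6 = 15; σ²_C = ((30−8)/6)² = 13.444
te_D = (1 + 4·2 + 9)/6 = 18/6 = 3; σ²_D = ((9−1)/6)² = 1.778
te_E = (4 + 4·6 + 8)/6 = 36/6 = 6; σ²_E = ((8−4)/6)² = 0.444
te_F = (4 + 4·7 + 10)/6 = 42/6 = 7; σ²_F = ((10−4)/6)² = 1.000
te_G = (1 + 4·4 + 7)/6 = 24/6 = 4; σ²_G = ((7−1)/6)² = 1.000

Forward pass:
ES_A = 0; EF_A = 10
ES_B = 0; EF_B = 8
ES_C = max(EF_A=10, EF_B=8) = 10; EF_C = 10+15 = 25
ES_D = max(EF_A=10, EF_B=8) = 10; EF_D = 10+3 = 13
ES_E = max(EF_A=10, EF_B=8) = 10; EF_E = 10+6 = 16
ES_F = 25; EF_F = 25+7 = 32
ES_G = max(EF_B=8, EF_D=13, EF_E=16, EF_F=32) = 32; EF_G = 32+4 = 36
Expected project duration μ = 36 hours. Critical path: A → C → F → G.

Variance along critical path = 0.111 + 13.444 + 1.000 + 1.000 = 15.556; σ = 3.944 hours.
D = μ + z·σ = 36 + 1.645·3.944 = 42.5 hours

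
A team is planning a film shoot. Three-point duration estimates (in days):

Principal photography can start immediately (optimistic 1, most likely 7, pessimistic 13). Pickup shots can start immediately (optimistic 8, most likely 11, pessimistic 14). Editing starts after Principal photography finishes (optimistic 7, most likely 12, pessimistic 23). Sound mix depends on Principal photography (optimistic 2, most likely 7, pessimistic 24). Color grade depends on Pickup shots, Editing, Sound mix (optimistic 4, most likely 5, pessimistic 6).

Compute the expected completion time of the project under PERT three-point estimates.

25 days

te_Principal photography = (1 + 4·7 + 13)/6 = 42/6 = 7
te_Pickup shots = (8 + 4·11 + 14)/6 = 66/6 = 11
te_Editing = (7 + 4·12 + 23)/6 = 78/6 = 13
te_Sound mix = (2 + 4·7 + 24)/6 = 54/6 = 9
te_Color grade = (4 + 4·5 + 6)/6 = 30/6 = 5

Forward pass:
ES_Principal photography = 0; EF_Principal photography = 7
ES_Pickup shots = 0; EF_Pickup shots = 11
ES_Editing = 7; EF_Editing = 7+13 = 20
ES_Sound mix = 7; EF_Sound mix = 7+9 = 16
ES_Color grade = max(EF_Pickup shots=11, EF_Editing=20, EF_Sound mix=16) = 20; EF_Color grade = 20+5 = 25
Expected project duration μ = 25 days. Critical path: Principal photography → Editing → Color grade.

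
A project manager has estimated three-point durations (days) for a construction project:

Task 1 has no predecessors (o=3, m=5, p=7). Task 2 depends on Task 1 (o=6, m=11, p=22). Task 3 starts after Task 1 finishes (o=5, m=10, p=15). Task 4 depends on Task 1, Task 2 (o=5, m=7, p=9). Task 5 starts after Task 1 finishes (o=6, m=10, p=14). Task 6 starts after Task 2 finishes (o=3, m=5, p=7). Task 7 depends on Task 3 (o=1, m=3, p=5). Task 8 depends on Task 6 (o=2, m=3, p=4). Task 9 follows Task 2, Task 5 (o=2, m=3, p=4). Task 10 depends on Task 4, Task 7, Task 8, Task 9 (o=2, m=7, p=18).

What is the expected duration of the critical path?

33 days

te_Task 1 = (3 + 4·5 + 7)/6 = 30/6 = 5
te_Task 2 = (6 + 4·11 + 22)/6 = 72/6 = 12
te_Task 3 = (5 + 4·10 + 15)/6 = 60/6 = 10
te_Task 4 = (5 + 4·7 + 9)/6 = 42/6 = 7
te_Task 5 = (6 + 4·10 + 14)/6 = 60/6 = 10
te_Task 6 = (3 + 4·5 + 7)/6 = 30/6 = 5
te_Task 7 = (1 + 4·3 + 5)/6 = 18/6 = 3
te_Task 8 = (2 + 4·3 + 4)/6 = 18/6 = 3
te_Task 9 = (2 + 4·3 + 4)/6 = 18/6 = 3
te_Task 10 = (2 + 4·7 + 18)/6 = 48/6 = 8

Forward pass:
ES_Task 1 = 0; EF_Task 1 = 5
ES_Task 2 = 5; EF_Task 2 = 5+12 = 17
ES_Task 3 = 5; EF_Task 3 = 5+10 = 15
ES_Task 4 = max(EF_Task 1=5, EF_Task 2=17) = 17; EF_Task 4 = 17+7 = 24
ES_Task 5 = 5; EF_Task 5 = 5+10 = 15
ES_Task 6 = 17; EF_Task 6 = 17+5 = 22
ES_Task 7 = 15; EF_Task 7 = 15+3 = 18
ES_Task 8 = 22; EF_Task 8 = 22+3 = 25
ES_Task 9 = max(EF_Task 2=17, EF_Task 5=15) = 17; EF_Task 9 = 17+3 = 20
ES_Task 10 = max(EF_Task 4=24, EF_Task 7=18, EF_Task 8=25, EF_Task 9=20) = 25; EF_Task 10 = 25+8 = 33
Expected project duration μ = 33 days. Critical path: Task 1 → Task 2 → Task 6 → Task 8 → Task 10.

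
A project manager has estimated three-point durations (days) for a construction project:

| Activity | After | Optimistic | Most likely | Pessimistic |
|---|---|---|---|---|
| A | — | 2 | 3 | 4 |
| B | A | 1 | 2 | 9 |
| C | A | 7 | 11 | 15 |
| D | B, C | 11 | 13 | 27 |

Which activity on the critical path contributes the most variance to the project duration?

te_A = (2 + 4·3 + 4)/6 = 18/6 = 3; σ²_A = ((4−2)/6)² = 0.111
te_B = (1 + 4·2 + 9)/6 = 18/6 = 3; σ²_B = ((9−1)/6)² = 1.778
te_C = (7 + 4·11 + 15)/6 = 66/6 = 11; σ²_C = ((15−7)/6)² = 1.778
te_D = (11 + 4·13 + 27)/6 = 90/6 = 15; σ²_D = ((27−11)/6)² = 7.111

Forward pass:
ES_A = 0; EF_A = 3
ES_B = 3; EF_B = 3+3 = 6
ES_C = 3; EF_C = 3+11 = 14
ES_D = max(EF_B=6, EF_C=14) = 14; EF_D = 14+15 = 29
Expected project duration μ = 29 days. Critical path: A → C → D.

Variances on critical path: σ²_A=0.111, σ²_C=1.778, σ²_D=7.111.
Largest is σ²_D = 7.111.

D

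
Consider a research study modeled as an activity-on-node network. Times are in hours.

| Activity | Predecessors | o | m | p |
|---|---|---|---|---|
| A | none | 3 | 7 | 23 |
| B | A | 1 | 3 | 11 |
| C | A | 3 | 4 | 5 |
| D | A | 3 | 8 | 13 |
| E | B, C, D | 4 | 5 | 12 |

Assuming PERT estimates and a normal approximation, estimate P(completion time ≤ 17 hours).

0.065

te_A = (3 + 4·7 + 23)/6 = 54/6 = 9; σ²_A = ((23−3)/6)² = 11.111
te_B = (1 + 4·3 + 11)/6 = 24/6 = 4; σ²_B = ((11−1)/6)² = 2.778
te_C = (3 + 4·4 + 5)/6 = 24/6 = 4; σ²_C = ((5−3)/6)² = 0.111
te_D = (3 + 4·8 + 13)/6 = 48/6 = 8; σ²_D = ((13−3)/6)² = 2.778
te_E = (4 + 4·5 + 12)/6 = 36/6 = 6; σ²_E = ((12−4)/6)² = 1.778

Forward pass:
ES_A = 0; EF_A = 9
ES_B = 9; EF_B = 9+4 = 13
ES_C = 9; EF_C = 9+4 = 13
ES_D = 9; EF_D = 9+8 = 17
ES_E = max(EF_B=13, EF_C=13, EF_D=17) = 17; EF_E = 17+6 = 23
Expected project duration μ = 23 hours. Critical path: A → D → E.

Variance along critical path = 11.111 + 2.778 + 1.778 = 15.667; σ = √15.667 = 3.958 hours.
Z = (17 − 23) / 3.958 = -1.516
P(T ≤ 17) = Φ(-1.516) ≈ 0.065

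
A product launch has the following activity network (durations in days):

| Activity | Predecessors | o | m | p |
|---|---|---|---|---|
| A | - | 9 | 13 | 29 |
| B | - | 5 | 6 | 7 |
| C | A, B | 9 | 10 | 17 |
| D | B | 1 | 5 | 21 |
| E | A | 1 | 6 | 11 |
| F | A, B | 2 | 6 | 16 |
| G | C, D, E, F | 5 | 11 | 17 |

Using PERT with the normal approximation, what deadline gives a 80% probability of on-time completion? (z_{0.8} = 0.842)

40.5 days

te_A = (9 + 4·13 + 29)/6 = 90/6 = 15; σ²_A = ((29−9)/6)² = 11.111
te_B = (5 + 4·6 + 7)/6 = 36/6 = 6; σ²_B = ((7−5)/6)² = 0.111
te_C = (9 + 4·10 + 17)/6 = 66/6 = 11; σ²_C = ((17−9)/6)² = 1.778
te_D = (1 + 4·5 + 21)/6 = 42/6 = 7; σ²_D = ((21−1)/6)² = 11.111
te_E = (1 + 4·6 + 11)/6 = 36/6 = 6; σ²_E = ((11−1)/6)² = 2.778
te_F = (2 + 4·6 + 16)/6 = 42/6 = 7; σ²_F = ((16−2)/6)² = 5.444
te_G = (5 + 4·11 + 17)/6 = 66/6 = 11; σ²_G = ((17−5)/6)² = 4.000

Forward pass:
ES_A = 0; EF_A = 15
ES_B = 0; EF_B = 6
ES_C = max(EF_A=15, EF_B=6) = 15; EF_C = 15+11 = 26
ES_D = 6; EF_D = 6+7 = 13
ES_E = 15; EF_E = 15+6 = 21
ES_F = max(EF_A=15, EF_B=6) = 15; EF_F = 15+7 = 22
ES_G = max(EF_C=26, EF_D=13, EF_E=21, EF_F=22) = 26; EF_G = 26+11 = 37
Expected project duration μ = 37 days. Critical path: A → C → G.

Variance along critical path = 11.111 + 1.778 + 4.000 = 16.889; σ = 4.110 days.
D = μ + z·σ = 37 + 0.842·4.110 = 40.5 days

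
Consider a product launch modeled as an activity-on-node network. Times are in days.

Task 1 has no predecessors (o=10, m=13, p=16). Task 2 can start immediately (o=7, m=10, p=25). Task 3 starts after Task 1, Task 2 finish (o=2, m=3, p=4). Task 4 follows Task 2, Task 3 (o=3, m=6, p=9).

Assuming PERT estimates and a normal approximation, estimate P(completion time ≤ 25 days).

0.981

te_Task 1 = (10 + 4·13 + 16)/6 = 78/6 = 13; σ²_Task 1 = ((16−10)/6)² = 1.000
te_Task 2 = (7 + 4·10 + 25)/6 = 72/6 = 12; σ²_Task 2 = ((25−7)/6)² = 9.000
te_Task 3 = (2 + 4·3 + 4)/6 = 18/6 = 3; σ²_Task 3 = ((4−2)/6)² = 0.111
te_Task 4 = (3 + 4·6 + 9)/6 = 36/6 = 6; σ²_Task 4 = ((9−3)/6)² = 1.000

Forward pass:
ES_Task 1 = 0; EF_Task 1 = 13
ES_Task 2 = 0; EF_Task 2 = 12
ES_Task 3 = max(EF_Task 1=13, EF_Task 2=12) = 13; EF_Task 3 = 13+3 = 16
ES_Task 4 = max(EF_Task 2=12, EF_Task 3=16) = 16; EF_Task 4 = 16+6 = 22
Expected project duration μ = 22 days. Critical path: Task 1 → Task 3 → Task 4.

Variance along critical path = 1.000 + 0.111 + 1.000 = 2.111; σ = √2.111 = 1.453 days.
Z = (25 − 22) / 1.453 = 2.065
P(T ≤ 25) = Φ(2.065) ≈ 0.981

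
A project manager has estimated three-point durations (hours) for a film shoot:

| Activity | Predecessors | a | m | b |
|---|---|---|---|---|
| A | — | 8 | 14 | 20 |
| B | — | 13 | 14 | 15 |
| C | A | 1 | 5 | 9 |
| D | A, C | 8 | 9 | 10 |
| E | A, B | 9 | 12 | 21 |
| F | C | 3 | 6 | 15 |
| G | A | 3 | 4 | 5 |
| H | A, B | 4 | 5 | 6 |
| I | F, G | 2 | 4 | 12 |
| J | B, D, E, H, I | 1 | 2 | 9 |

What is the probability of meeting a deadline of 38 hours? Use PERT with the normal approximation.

0.855

te_A = (8 + 4·14 + 20)/6 = 84/6 = 14; σ²_A = ((20−8)/6)² = 4.000
te_B = (13 + 4·14 + 15)/6 = 84/6 = 14; σ²_B = ((15−13)/6)² = 0.111
te_C = (1 + 4·5 + 9)/6 = 30/6 = 5; σ²_C = ((9−1)/6)² = 1.778
te_D = (8 + 4·9 + 10)/6 = 54/6 = 9; σ²_D = ((10−8)/6)² = 0.111
te_E = (9 + 4·12 + 21)/6 = 78/6 = 13; σ²_E = ((21−9)/6)² = 4.000
te_F = (3 + 4·6 + 15)/6 = 42/6 = 7; σ²_F = ((15−3)/6)² = 4.000
te_G = (3 + 4·4 + 5)/6 = 24/6 = 4; σ²_G = ((5−3)/6)² = 0.111
te_H = (4 + 4·5 + 6)/6 = 30/6 = 5; σ²_H = ((6−4)/6)² = 0.111
te_I = (2 + 4·4 + 12)/6 = 30/6 = 5; σ²_I = ((12−2)/6)² = 2.778
te_J = (1 + 4·2 + 9)/6 = 18/6 = 3; σ²_J = ((9−1)/6)² = 1.778

Forward pass:
ES_A = 0; EF_A = 14
ES_B = 0; EF_B = 14
ES_C = 14; EF_C = 14+5 = 19
ES_D = max(EF_A=14, EF_C=19) = 19; EF_D = 19+9 = 28
ES_E = max(EF_A=14, EF_B=14) = 14; EF_E = 14+13 = 27
ES_F = 19; EF_F = 19+7 = 26
ES_G = 14; EF_G = 14+4 = 18
ES_H = max(EF_A=14, EF_B=14) = 14; EF_H = 14+5 = 19
ES_I = max(EF_F=26, EF_G=18) = 26; EF_I = 26+5 = 31
ES_J = max(EF_B=14, EF_D=28, EF_E=27, EF_H=19, EF_I=31) = 31; EF_J = 31+3 = 34
Expected project duration μ = 34 hours. Critical path: A → C → F → I → J.

Variance along critical path = 4.000 + 1.778 + 4.000 + 2.778 + 1.778 = 14.333; σ = √14.333 = 3.786 hours.
Z = (38 − 34) / 3.786 = 1.057
P(T ≤ 38) = Φ(1.057) ≈ 0.855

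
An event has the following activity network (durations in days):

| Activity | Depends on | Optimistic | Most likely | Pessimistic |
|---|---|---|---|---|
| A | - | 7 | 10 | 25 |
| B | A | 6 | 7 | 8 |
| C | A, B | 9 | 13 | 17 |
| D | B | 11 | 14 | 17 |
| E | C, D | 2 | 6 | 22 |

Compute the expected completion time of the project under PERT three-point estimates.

41 days

te_A = (7 + 4·10 + 25)/6 = 72/6 = 12
te_B = (6 + 4·7 + 8)/6 = 42/6 = 7
te_C = (9 + 4·13 + 17)/6 = 78/6 = 13
te_D = (11 + 4·14 + 17)/6 = 84/6 = 14
te_E = (2 + 4·6 + 22)/6 = 48/6 = 8

Forward pass:
ES_A = 0; EF_A = 12
ES_B = 12; EF_B = 12+7 = 19
ES_C = max(EF_A=12, EF_B=19) = 19; EF_C = 19+13 = 32
ES_D = 19; EF_D = 19+14 = 33
ES_E = max(EF_C=32, EF_D=33) = 33; EF_E = 33+8 = 41
Expected project duration μ = 41 days. Critical path: A → B → D → E.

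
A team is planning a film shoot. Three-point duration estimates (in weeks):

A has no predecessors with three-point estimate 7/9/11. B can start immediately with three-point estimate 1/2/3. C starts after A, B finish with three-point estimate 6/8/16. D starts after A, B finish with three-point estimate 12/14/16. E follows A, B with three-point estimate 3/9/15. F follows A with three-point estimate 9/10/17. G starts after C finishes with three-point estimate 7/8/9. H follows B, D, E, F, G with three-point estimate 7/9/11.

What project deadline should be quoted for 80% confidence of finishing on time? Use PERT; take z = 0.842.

36.6 weeks

te_A = (7 + 4·9 + 11)/6 = 54/6 = 9; σ²_A = ((11−7)/6)² = 0.444
te_B = (1 + 4·2 + 3)/6 = 12/6 = 2; σ²_B = ((3−1)/6)² = 0.111
te_C = (6 + 4·8 + 16)/6 = 54/6 = 9; σ²_C = ((16−6)/6)² = 2.778
te_D = (12 + 4·14 + 16)/6 = 84/6 = 14; σ²_D = ((16−12)/6)² = 0.444
te_E = (3 + 4·9 + 15)/6 = 54/6 = 9; σ²_E = ((15−3)/6)² = 4.000
te_F = (9 + 4·10 + 17)/6 = 66/6 = 11; σ²_F = ((17−9)/6)² = 1.778
te_G = (7 + 4·8 + 9)/6 = 48/6 = 8; σ²_G = ((9−7)/6)² = 0.111
te_H = (7 + 4·9 + 11)/6 = 54/6 = 9; σ²_H = ((11−7)/6)² = 0.444

Forward pass:
ES_A = 0; EF_A = 9
ES_B = 0; EF_B = 2
ES_C = max(EF_A=9, EF_B=2) = 9; EF_C = 9+9 = 18
ES_D = max(EF_A=9, EF_B=2) = 9; EF_D = 9+14 = 23
ES_E = max(EF_A=9, EF_B=2) = 9; EF_E = 9+9 = 18
ES_F = 9; EF_F = 9+11 = 20
ES_G = 18; EF_G = 18+8 = 26
ES_H = max(EF_B=2, EF_D=23, EF_E=18, EF_F=20, EF_G=26) = 26; EF_H = 26+9 = 35
Expected project duration μ = 35 weeks. Critical path: A → C → G → H.

Variance along critical path = 0.444 + 2.778 + 0.111 + 0.444 = 3.778; σ = 1.944 weeks.
D = μ + z·σ = 35 + 0.842·1.944 = 36.6 weeks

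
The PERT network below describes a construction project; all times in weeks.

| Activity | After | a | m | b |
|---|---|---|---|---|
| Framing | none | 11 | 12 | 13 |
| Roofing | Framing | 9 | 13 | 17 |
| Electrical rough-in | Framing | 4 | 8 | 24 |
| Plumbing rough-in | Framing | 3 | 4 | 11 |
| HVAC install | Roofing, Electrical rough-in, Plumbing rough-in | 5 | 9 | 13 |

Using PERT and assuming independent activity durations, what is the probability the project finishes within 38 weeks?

te_Framing = (11 + 4·12 + 13)/6 = 72/6 = 12; σ²_Framing = ((13−11)/6)² = 0.111
te_Roofing = (9 + 4·13 + 17)/6 = 78/6 = 13; σ²_Roofing = ((17−9)/6)² = 1.778
te_Electrical rough-in = (4 + 4·8 + 24)/6 = 60/6 = 10; σ²_Electrical rough-in = ((24−4)/6)² = 11.111
te_Plumbing rough-in = (3 + 4·4 + 11)/6 = 30/6 = 5; σ²_Plumbing rough-in = ((11−3)/6)² = 1.778
te_HVAC install = (5 + 4·9 + 13)/6 = 54/6 = 9; σ²_HVAC install = ((13−5)/6)² = 1.778

Forward pass:
ES_Framing = 0; EF_Framing = 12
ES_Roofing = 12; EF_Roofing = 12+13 = 25
ES_Electrical rough-in = 12; EF_Electrical rough-in = 12+10 = 22
ES_Plumbing rough-in = 12; EF_Plumbing rough-in = 12+5 = 17
ES_HVAC install = max(EF_Roofing=25, EF_Electrical rough-in=22, EF_Plumbing rough-in=17) = 25; EF_HVAC install = 25+9 = 34
Expected project duration μ = 34 weeks. Critical path: Framing → Roofing → HVAC install.

Variance along critical path = 0.111 + 1.778 + 1.778 = 3.667; σ = √3.667 = 1.915 weeks.
Z = (38 − 34) / 1.915 = 2.089
P(T ≤ 38) = Φ(2.089) ≈ 0.982

0.982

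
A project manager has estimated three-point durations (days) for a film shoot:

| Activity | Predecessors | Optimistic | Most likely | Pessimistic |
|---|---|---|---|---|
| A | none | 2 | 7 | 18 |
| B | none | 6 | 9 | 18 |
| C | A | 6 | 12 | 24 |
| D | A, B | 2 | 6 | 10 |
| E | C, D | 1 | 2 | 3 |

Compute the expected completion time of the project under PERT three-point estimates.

te_A = (2 + 4·7 + 18)/6 = 48/6 = 8
te_B = (6 + 4·9 + 18)/6 = 60/6 = 10
te_C = (6 + 4·12 + 24)/6 = 78/6 = 13
te_D = (2 + 4·6 + 10)/6 = 36/6 = 6
te_E = (1 + 4·2 + 3)/6 = 12/6 = 2

Forward pass:
ES_A = 0; EF_A = 8
ES_B = 0; EF_B = 10
ES_C = 8; EF_C = 8+13 = 21
ES_D = max(EF_A=8, EF_B=10) = 10; EF_D = 10+6 = 16
ES_E = max(EF_C=21, EF_D=16) = 21; EF_E = 21+2 = 23
Expected project duration μ = 23 days. Critical path: A → C → E.

23 days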